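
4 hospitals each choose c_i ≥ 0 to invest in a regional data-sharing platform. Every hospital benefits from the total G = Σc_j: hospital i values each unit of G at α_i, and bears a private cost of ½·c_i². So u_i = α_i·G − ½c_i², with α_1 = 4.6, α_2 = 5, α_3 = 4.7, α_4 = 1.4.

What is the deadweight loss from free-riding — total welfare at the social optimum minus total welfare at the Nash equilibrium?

281.595

Hospital i's FOC: ∂u_i/∂c_i = α_i − c_i = 0, so c_i* = α_i.
NE contributions = (4.6, 5, 4.7, 1.4); G = 15.7.
W^NE = (Σα)·G − ½Σα_i² = 15.7² − ½·70.21 = 211.385.
Planner sets c_i = Σα_j = 15.7 for every i, so G^SO = 4·15.7 = 62.8.
W^SO = (Σα)·G^SO − ½·4·(Σα)² = (4/2)·15.7² = 492.98.
Deadweight loss = W^SO − W^NE = 281.595.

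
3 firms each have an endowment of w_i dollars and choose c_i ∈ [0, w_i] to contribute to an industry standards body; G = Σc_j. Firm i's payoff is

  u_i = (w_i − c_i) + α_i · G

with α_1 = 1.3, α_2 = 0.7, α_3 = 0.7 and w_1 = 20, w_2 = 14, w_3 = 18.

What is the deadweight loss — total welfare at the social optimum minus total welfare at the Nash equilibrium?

∂u_i/∂c_i = α_i − 1, so firm i contributes w_i if α_i > 1, else 0.
α_i > 1 for i ∈ {1}; NE contributions (20, 0, 0), G = 20.
W^NE = Σw_i − G^NE + (Σα_i)·G^NE = 52 + 1.7·20 = 86.
Planner: ∂(Σu_j)/∂c_i = Σα_j − 1 = 1.7 > 0, so everyone contributes w_i; G^SO = 52, W^SO = 52 + 1.7·52 = 140.4.
Deadweight loss = 54.4.

54.4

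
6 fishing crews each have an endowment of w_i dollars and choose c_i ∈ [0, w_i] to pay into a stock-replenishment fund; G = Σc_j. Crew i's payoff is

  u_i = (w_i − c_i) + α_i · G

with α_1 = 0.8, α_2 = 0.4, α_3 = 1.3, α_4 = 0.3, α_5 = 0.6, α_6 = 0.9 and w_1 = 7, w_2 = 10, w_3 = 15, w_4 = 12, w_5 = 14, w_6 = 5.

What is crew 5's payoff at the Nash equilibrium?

∂u_i/∂c_i = α_i − 1, so crew i contributes w_i if α_i > 1, else 0.
α_i > 1 for i ∈ {3}; NE contributions (0, 0, 15, 0, 0, 0), G = 15.
u_5 = (14 − 0) + 0.6·15 = 23.

23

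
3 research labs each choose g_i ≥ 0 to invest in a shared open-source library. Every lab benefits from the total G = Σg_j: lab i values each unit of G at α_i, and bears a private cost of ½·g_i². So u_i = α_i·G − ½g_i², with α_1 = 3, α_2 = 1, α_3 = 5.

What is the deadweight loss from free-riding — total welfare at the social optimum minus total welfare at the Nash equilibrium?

58

Lab i's FOC: ∂u_i/∂g_i = α_i − g_i = 0, so g_i* = α_i.
NE contributions = (3, 1, 5); G = 9.
W^NE = (Σα)·G − ½Σα_i² = 9² − ½·35 = 63.5.
Planner sets g_i = Σα_j = 9 for every i, so G^SO = 3·9 = 27.
W^SO = (Σα)·G^SO − ½·3·(Σα)² = (3/2)·9² = 121.5.
Deadweight loss = W^SO − W^NE = 58.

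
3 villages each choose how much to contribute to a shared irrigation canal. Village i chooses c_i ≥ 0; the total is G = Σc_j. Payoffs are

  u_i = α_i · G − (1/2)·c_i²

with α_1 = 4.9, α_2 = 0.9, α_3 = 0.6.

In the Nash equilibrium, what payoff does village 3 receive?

Village i's FOC: ∂u_i/∂c_i = α_i − c_i = 0, so c_i* = α_i.
NE contributions = (4.9, 0.9, 0.6); G = 6.4.
u_3 = α_3·G − ½·(c_3)² = 0.6·6.4 − ½·0.6² = 3.66.

3.66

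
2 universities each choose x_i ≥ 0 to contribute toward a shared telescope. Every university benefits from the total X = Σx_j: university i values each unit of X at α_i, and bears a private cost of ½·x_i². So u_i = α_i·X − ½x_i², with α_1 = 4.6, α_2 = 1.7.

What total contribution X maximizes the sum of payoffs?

12.6

Planner FOC: ∂(Σu_j)/∂x_i = (Σα_j) − x_i = 0, so x_i^SO = Σα_j = 6.3 for every i; X^SO = 12.6.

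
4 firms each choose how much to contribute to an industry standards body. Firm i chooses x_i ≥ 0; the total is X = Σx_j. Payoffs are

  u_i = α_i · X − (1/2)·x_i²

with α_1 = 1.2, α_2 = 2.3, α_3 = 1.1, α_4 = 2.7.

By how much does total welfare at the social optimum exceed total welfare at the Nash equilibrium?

60.905

Firm i's FOC: ∂u_i/∂x_i = α_i − x_i = 0, so x_i* = α_i.
NE contributions = (1.2, 2.3, 1.1, 2.7); X = 7.3.
W^NE = (Σα)·X − ½Σα_i² = 7.3² − ½·15.23 = 45.675.
Planner sets x_i = Σα_j = 7.3 for every i, so X^SO = 4·7.3 = 29.2.
W^SO = (Σα)·X^SO − ½·4·(Σα)² = (4/2)·7.3² = 106.58.
Deadweight loss = W^SO − W^NE = 60.905.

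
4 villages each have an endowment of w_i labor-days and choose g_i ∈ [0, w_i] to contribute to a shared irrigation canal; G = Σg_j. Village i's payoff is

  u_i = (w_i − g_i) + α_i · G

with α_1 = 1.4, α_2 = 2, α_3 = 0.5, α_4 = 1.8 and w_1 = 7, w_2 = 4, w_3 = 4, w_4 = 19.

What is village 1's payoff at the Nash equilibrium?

∂u_i/∂g_i = α_i − 1, so village i contributes w_i if α_i > 1, else 0.
α_i > 1 for i ∈ {1, 2, 4}; NE contributions (7, 4, 0, 19), G = 30.
u_1 = (7 − 7) + 1.4·30 = 42.

42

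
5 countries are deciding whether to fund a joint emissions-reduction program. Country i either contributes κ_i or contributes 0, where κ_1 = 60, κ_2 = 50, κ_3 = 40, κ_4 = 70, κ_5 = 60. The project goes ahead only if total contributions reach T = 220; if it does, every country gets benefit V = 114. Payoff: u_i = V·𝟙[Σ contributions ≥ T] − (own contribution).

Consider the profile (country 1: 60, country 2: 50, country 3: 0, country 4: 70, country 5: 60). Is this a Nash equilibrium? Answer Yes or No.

Yes

Total = 240 ≥ 220: provided.
Country 1 (pledges 60, payoff 54): dropping to 0 → total 180, payoff 0. No gain.
Country 2 (pledges 50, payoff 64): dropping to 0 → total 190, payoff 0. No gain.
Country 3 (pledges 0, payoff 114): pledging 40 → total 280, payoff 74. No gain.
Country 4 (pledges 70, payoff 44): dropping to 0 → total 170, payoff 0. No gain.
Country 5 (pledges 60, payoff 54): dropping to 0 → total 180, payoff 0. No gain.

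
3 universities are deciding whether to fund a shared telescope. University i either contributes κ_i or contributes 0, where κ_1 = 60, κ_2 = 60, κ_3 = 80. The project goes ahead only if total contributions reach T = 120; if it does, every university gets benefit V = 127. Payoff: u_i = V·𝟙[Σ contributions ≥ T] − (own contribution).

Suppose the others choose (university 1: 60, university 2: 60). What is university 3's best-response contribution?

Others' total = 120 ≥ 120; contributing adds cost 80 for no extra benefit.
Best response: 0.

0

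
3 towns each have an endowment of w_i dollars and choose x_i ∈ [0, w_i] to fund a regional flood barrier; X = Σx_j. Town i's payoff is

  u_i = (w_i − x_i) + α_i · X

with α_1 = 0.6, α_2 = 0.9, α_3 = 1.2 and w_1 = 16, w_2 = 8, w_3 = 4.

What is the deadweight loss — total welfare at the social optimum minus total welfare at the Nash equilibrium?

∂u_i/∂x_i = α_i − 1, so town i contributes w_i if α_i > 1, else 0.
α_i > 1 for i ∈ {3}; NE contributions (0, 0, 4), X = 4.
W^NE = Σw_i − X^NE + (Σα_i)·X^NE = 28 + 1.7·4 = 34.8.
Planner: ∂(Σu_j)/∂x_i = Σα_j − 1 = 1.7 > 0, so everyone contributes w_i; X^SO = 28, W^SO = 28 + 1.7·28 = 75.6.
Deadweight loss = 40.8.

40.8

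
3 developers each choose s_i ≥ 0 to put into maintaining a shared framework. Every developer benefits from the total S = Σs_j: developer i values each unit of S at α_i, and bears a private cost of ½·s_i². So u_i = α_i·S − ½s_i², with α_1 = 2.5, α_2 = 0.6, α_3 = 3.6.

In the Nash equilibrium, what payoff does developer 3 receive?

17.64

Developer i's FOC: ∂u_i/∂s_i = α_i − s_i = 0, so s_i* = α_i.
NE contributions = (2.5, 0.6, 3.6); S = 6.7.
u_3 = α_3·S − ½·(s_3)² = 3.6·6.7 − ½·3.6² = 17.64.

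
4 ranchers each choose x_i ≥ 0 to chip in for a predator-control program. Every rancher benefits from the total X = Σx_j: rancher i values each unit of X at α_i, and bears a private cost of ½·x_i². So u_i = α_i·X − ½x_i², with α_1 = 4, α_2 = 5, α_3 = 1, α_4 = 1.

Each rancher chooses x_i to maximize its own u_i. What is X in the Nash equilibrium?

11

Rancher i's FOC: ∂u_i/∂x_i = α_i − x_i = 0, so x_i* = α_i.
NE contributions = (4, 5, 1, 1); X = 11.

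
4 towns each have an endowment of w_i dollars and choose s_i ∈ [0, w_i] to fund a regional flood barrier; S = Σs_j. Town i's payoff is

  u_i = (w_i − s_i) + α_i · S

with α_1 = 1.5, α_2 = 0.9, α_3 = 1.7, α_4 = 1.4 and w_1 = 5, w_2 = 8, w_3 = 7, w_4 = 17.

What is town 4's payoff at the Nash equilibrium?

40.6

∂u_i/∂s_i = α_i − 1, so town i contributes w_i if α_i > 1, else 0.
α_i > 1 for i ∈ {1, 3, 4}; NE contributions (5, 0, 7, 17), S = 29.
u_4 = (17 − 17) + 1.4·29 = 40.6.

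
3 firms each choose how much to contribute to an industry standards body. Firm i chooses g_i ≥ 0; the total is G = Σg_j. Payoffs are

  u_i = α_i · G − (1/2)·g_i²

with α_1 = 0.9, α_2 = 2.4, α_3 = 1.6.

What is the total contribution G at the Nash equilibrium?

Firm i's FOC: ∂u_i/∂g_i = α_i − g_i = 0, so g_i* = α_i.
NE contributions = (0.9, 2.4, 1.6); G = 4.9.

4.9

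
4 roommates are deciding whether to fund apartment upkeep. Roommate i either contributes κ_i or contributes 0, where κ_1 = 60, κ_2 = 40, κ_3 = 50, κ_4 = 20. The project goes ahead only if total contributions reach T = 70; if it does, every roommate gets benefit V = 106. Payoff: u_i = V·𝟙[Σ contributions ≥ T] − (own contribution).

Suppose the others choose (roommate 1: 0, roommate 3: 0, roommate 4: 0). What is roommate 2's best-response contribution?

Others' total = 0. Even contributing 40 gives 40 < 70: no benefit either way.
Best response: 0.

0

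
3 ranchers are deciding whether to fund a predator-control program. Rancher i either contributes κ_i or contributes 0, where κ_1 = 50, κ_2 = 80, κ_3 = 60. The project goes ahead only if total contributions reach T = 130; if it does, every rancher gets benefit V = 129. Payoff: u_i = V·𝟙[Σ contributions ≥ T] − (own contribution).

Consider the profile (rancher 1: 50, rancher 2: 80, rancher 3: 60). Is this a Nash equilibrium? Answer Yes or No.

No

Total = 190 ≥ 130: provided.
Rancher 1 (pledges 50, payoff 79): dropping to 0 → total 140, payoff 129. Profitable deviation.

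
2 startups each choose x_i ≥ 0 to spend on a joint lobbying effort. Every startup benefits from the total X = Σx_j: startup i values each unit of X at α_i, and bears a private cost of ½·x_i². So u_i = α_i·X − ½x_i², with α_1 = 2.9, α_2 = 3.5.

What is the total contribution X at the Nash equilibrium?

Startup i's FOC: ∂u_i/∂x_i = α_i − x_i = 0, so x_i* = α_i.
NE contributions = (2.9, 3.5); X = 6.4.

6.4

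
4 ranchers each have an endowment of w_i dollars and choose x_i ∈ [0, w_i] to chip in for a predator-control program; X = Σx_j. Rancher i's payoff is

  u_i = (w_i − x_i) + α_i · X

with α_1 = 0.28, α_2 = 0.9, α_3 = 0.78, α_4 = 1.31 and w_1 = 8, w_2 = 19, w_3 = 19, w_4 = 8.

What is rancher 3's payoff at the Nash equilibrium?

∂u_i/∂x_i = α_i − 1, so rancher i contributes w_i if α_i > 1, else 0.
α_i > 1 for i ∈ {4}; NE contributions (0, 0, 0, 8), X = 8.
u_3 = (19 − 0) + 0.78·8 = 25.24.

25.24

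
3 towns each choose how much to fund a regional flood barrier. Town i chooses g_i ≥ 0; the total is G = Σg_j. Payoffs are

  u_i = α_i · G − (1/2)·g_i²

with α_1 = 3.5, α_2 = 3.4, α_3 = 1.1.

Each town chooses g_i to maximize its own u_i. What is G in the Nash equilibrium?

Town i's FOC: ∂u_i/∂g_i = α_i − g_i = 0, so g_i* = α_i.
NE contributions = (3.5, 3.4, 1.1); G = 8.

8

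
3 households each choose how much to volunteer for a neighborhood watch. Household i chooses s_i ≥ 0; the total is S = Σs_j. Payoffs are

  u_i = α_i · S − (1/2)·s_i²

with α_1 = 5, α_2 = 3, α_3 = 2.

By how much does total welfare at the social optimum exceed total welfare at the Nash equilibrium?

Household i's FOC: ∂u_i/∂s_i = α_i − s_i = 0, so s_i* = α_i.
NE contributions = (5, 3, 2); S = 10.
W^NE = (Σα)·S − ½Σα_i² = 10² − ½·38 = 81.
Planner sets s_i = Σα_j = 10 for every i, so S^SO = 3·10 = 30.
W^SO = (Σα)·S^SO − ½·3·(Σα)² = (3/2)·10² = 150.
Deadweight loss = W^SO − W^NE = 69.

69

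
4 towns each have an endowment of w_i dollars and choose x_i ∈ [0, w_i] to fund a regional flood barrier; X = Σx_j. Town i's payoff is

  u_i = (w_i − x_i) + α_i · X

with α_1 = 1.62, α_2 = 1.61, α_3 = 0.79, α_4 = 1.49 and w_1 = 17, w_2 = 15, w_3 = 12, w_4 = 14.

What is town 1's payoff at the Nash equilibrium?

74.52

∂u_i/∂x_i = α_i − 1, so town i contributes w_i if α_i > 1, else 0.
α_i > 1 for i ∈ {1, 2, 4}; NE contributions (17, 15, 0, 14), X = 46.
u_1 = (17 − 17) + 1.62·46 = 74.52.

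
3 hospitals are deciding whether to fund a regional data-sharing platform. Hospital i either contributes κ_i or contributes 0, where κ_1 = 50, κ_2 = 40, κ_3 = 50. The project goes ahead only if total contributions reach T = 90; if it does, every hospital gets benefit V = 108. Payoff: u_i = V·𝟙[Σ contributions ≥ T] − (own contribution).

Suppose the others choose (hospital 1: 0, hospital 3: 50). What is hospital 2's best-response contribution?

40

Others' total = 50. Contributing 40 brings total to 90 ≥ 90: gain V − κ_2 = 68.
Best response: 40.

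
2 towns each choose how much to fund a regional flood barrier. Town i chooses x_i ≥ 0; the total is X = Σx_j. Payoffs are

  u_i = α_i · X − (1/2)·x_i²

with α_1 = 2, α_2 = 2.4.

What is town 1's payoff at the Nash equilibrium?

6.8

Town i's FOC: ∂u_i/∂x_i = α_i − x_i = 0, so x_i* = α_i.
NE contributions = (2, 2.4); X = 4.4.
u_1 = α_1·X − ½·(x_1)² = 2·4.4 − ½·2² = 6.8.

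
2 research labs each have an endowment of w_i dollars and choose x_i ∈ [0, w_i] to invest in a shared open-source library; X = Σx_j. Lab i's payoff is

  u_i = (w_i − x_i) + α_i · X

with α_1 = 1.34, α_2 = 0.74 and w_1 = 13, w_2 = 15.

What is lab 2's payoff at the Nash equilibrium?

∂u_i/∂x_i = α_i − 1, so lab i contributes w_i if α_i > 1, else 0.
α_i > 1 for i ∈ {1}; NE contributions (13, 0), X = 13.
u_2 = (15 − 0) + 0.74·13 = 24.62.

24.62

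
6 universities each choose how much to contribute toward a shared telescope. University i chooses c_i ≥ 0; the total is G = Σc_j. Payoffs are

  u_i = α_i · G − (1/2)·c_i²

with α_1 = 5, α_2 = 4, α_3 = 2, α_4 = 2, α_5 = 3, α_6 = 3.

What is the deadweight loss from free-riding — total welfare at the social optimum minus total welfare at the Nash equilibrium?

University i's FOC: ∂u_i/∂c_i = α_i − c_i = 0, so c_i* = α_i.
NE contributions = (5, 4, 2, 2, 3, 3); G = 19.
W^NE = (Σα)·G − ½Σα_i² = 19² − ½·67 = 327.5.
Planner sets c_i = Σα_j = 19 for every i, so G^SO = 6·19 = 114.
W^SO = (Σα)·G^SO − ½·6·(Σα)² = (6/2)·19² = 1083.
Deadweight loss = W^SO − W^NE = 755.5.

755.5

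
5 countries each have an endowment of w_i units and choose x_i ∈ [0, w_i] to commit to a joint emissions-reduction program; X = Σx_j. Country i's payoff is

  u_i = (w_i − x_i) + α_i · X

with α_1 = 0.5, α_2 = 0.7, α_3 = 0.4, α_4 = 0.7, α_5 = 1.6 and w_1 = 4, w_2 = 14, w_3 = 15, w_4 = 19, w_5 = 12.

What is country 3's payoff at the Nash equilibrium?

19.8

∂u_i/∂x_i = α_i − 1, so country i contributes w_i if α_i > 1, else 0.
α_i > 1 for i ∈ {5}; NE contributions (0, 0, 0, 0, 12), X = 12.
u_3 = (15 − 0) + 0.4·12 = 19.8.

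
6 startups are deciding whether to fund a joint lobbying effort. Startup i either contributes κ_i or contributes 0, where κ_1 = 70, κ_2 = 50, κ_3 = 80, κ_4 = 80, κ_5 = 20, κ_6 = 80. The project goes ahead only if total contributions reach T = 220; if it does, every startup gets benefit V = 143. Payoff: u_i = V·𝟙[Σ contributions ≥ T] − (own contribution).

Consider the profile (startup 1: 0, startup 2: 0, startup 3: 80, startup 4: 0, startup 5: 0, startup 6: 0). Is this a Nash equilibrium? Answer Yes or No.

Total = 80 < 220: not provided.
Startup 1 (pledges 0, payoff 0): pledging 70 → total 150, payoff -70. No gain.
Startup 2 (pledges 0, payoff 0): pledging 50 → total 130, payoff -50. No gain.
Startup 3 (pledges 80, payoff -80): dropping to 0 → total 0, payoff 0. Profitable deviation.

No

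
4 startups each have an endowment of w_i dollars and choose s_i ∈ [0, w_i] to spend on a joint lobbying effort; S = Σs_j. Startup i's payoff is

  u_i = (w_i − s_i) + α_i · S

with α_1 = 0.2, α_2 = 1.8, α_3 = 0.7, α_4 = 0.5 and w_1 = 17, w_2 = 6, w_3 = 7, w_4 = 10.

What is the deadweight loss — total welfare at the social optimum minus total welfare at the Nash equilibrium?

∂u_i/∂s_i = α_i − 1, so startup i contributes w_i if α_i > 1, else 0.
α_i > 1 for i ∈ {2}; NE contributions (0, 6, 0, 0), S = 6.
W^NE = Σw_i − S^NE + (Σα_i)·S^NE = 40 + 2.2·6 = 53.2.
Planner: ∂(Σu_j)/∂s_i = Σα_j − 1 = 2.2 > 0, so everyone contributes w_i; S^SO = 40, W^SO = 40 + 2.2·40 = 128.
Deadweight loss = 74.8.

74.8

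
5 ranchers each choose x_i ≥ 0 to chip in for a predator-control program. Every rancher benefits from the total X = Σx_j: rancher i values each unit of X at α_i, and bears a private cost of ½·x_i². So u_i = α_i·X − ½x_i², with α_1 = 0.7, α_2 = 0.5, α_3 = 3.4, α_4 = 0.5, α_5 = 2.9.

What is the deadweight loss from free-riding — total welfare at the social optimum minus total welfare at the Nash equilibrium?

106.48

Rancher i's FOC: ∂u_i/∂x_i = α_i − x_i = 0, so x_i* = α_i.
NE contributions = (0.7, 0.5, 3.4, 0.5, 2.9); X = 8.
W^NE = (Σα)·X − ½Σα_i² = 8² − ½·20.96 = 53.52.
Planner sets x_i = Σα_j = 8 for every i, so X^SO = 5·8 = 40.
W^SO = (Σα)·X^SO − ½·5·(Σα)² = (5/2)·8² = 160.
Deadweight loss = W^SO − W^NE = 106.48.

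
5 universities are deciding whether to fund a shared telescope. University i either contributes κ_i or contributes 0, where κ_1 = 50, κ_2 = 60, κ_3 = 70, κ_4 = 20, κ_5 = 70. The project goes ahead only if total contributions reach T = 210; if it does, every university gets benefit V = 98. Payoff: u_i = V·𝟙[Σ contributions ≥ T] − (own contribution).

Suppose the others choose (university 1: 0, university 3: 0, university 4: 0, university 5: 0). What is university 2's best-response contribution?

0

Others' total = 0. Even contributing 60 gives 60 < 210: no benefit either way.
Best response: 0.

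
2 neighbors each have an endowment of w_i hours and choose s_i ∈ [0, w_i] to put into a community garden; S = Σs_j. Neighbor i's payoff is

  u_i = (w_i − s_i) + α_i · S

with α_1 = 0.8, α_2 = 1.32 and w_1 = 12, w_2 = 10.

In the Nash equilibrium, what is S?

10

∂u_i/∂s_i = α_i − 1, so neighbor i contributes w_i if α_i > 1, else 0.
α_i > 1 for i ∈ {2}; NE contributions (0, 10), S = 10.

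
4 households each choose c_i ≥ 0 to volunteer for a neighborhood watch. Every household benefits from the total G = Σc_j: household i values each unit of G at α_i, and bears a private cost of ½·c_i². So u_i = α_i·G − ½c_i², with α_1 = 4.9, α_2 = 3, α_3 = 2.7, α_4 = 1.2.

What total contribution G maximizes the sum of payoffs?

Planner FOC: ∂(Σu_j)/∂c_i = (Σα_j) − c_i = 0, so c_i^SO = Σα_j = 11.8 for every i; G^SO = 47.2.

47.2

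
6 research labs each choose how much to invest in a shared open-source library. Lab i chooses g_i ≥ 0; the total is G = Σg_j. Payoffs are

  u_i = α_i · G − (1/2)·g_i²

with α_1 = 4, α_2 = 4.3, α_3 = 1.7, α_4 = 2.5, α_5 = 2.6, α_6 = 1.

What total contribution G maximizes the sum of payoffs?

Planner FOC: ∂(Σu_j)/∂g_i = (Σα_j) − g_i = 0, so g_i^SO = Σα_j = 16.1 for every i; G^SO = 96.6.

96.6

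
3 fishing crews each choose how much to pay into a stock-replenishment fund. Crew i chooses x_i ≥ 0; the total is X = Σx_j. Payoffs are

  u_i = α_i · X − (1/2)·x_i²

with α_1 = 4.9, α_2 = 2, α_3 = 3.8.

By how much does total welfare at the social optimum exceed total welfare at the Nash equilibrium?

78.47

Crew i's FOC: ∂u_i/∂x_i = α_i − x_i = 0, so x_i* = α_i.
NE contributions = (4.9, 2, 3.8); X = 10.7.
W^NE = (Σα)·X − ½Σα_i² = 10.7² − ½·42.45 = 93.265.
Planner sets x_i = Σα_j = 10.7 for every i, so X^SO = 3·10.7 = 32.1.
W^SO = (Σα)·X^SO − ½·3·(Σα)² = (3/2)·10.7² = 171.735.
Deadweight loss = W^SO − W^NE = 78.47.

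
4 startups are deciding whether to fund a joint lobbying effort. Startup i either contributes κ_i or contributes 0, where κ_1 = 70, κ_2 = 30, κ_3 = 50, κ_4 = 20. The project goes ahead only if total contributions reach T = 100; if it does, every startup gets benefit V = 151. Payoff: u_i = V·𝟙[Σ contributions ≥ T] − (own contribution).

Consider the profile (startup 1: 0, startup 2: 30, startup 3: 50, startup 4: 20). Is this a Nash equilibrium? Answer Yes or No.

Total = 100 ≥ 100: provided.
Startup 1 (pledges 0, payoff 151): pledging 70 → total 170, payoff 81. No gain.
Startup 2 (pledges 30, payoff 121): dropping to 0 → total 70, payoff 0. No gain.
Startup 3 (pledges 50, payoff 101): dropping to 0 → total 50, payoff 0. No gain.
Startup 4 (pledges 20, payoff 131): dropping to 0 → total 80, payoff 0. No gain.

Yes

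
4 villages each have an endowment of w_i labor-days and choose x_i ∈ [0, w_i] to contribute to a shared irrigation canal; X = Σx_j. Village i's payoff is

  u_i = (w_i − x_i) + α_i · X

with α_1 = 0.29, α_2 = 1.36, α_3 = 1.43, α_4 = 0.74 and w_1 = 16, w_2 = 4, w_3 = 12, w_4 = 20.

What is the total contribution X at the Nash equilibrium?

∂u_i/∂x_i = α_i − 1, so village i contributes w_i if α_i > 1, else 0.
α_i > 1 for i ∈ {2, 3}; NE contributions (0, 4, 12, 0), X = 16.

16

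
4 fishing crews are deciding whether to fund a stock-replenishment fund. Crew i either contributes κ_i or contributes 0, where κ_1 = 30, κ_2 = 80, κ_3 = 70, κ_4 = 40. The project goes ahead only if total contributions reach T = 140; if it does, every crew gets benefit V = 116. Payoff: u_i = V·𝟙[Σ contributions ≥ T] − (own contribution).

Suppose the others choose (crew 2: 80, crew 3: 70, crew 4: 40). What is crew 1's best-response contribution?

0

Others' total = 190 ≥ 140; contributing adds cost 30 for no extra benefit.
Best response: 0.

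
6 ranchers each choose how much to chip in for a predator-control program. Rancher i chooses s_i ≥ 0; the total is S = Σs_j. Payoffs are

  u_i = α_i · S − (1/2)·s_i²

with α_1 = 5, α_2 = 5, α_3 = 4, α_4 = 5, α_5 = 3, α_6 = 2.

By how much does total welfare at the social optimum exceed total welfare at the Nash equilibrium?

1204

Rancher i's FOC: ∂u_i/∂s_i = α_i − s_i = 0, so s_i* = α_i.
NE contributions = (5, 5, 4, 5, 3, 2); S = 24.
W^NE = (Σα)·S − ½Σα_i² = 24² − ½·104 = 524.
Planner sets s_i = Σα_j = 24 for every i, so S^SO = 6·24 = 144.
W^SO = (Σα)·S^SO − ½·6·(Σα)² = (6/2)·24² = 1728.
Deadweight loss = W^SO − W^NE = 1204.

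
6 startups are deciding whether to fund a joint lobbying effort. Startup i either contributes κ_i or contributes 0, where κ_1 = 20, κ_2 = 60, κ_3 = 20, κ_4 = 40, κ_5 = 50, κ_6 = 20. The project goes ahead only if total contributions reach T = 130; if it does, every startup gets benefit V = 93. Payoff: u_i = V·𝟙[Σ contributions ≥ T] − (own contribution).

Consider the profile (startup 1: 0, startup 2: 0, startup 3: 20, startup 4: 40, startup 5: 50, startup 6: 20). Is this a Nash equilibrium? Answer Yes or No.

Total = 130 ≥ 130: provided.
Startup 1 (pledges 0, payoff 93): pledging 20 → total 150, payoff 73. No gain.
Startup 2 (pledges 0, payoff 93): pledging 60 → total 190, payoff 33. No gain.
Startup 3 (pledges 20, payoff 73): dropping to 0 → total 110, payoff 0. No gain.
Startup 4 (pledges 40, payoff 53): dropping to 0 → total 90, payoff 0. No gain.
Startup 5 (pledges 50, payoff 43): dropping to 0 → total 80, payoff 0. No gain.
Startup 6 (pledges 20, payoff 73): dropping to 0 → total 110, payoff 0. No gain.

Yes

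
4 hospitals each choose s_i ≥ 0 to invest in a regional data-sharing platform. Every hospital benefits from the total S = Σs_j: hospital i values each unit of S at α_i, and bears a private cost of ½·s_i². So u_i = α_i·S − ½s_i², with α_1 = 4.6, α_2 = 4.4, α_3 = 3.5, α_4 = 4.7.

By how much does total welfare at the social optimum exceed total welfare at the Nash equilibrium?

Hospital i's FOC: ∂u_i/∂s_i = α_i − s_i = 0, so s_i* = α_i.
NE contributions = (4.6, 4.4, 3.5, 4.7); S = 17.2.
W^NE = (Σα)·S − ½Σα_i² = 17.2² − ½·74.86 = 258.41.
Planner sets s_i = Σα_j = 17.2 for every i, so S^SO = 4·17.2 = 68.8.
W^SO = (Σα)·S^SO − ½·4·(Σα)² = (4/2)·17.2² = 591.68.
Deadweight loss = W^SO − W^NE = 333.27.

333.27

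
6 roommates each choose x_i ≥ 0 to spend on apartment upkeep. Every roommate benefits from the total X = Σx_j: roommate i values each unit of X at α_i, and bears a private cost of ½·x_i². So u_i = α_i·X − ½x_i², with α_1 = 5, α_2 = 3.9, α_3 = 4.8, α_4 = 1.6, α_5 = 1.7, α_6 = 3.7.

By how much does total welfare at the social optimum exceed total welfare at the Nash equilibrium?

898.175

Roommate i's FOC: ∂u_i/∂x_i = α_i − x_i = 0, so x_i* = α_i.
NE contributions = (5, 3.9, 4.8, 1.6, 1.7, 3.7); X = 20.7.
W^NE = (Σα)·X − ½Σα_i² = 20.7² − ½·82.39 = 387.295.
Planner sets x_i = Σα_j = 20.7 for every i, so X^SO = 6·20.7 = 124.2.
W^SO = (Σα)·X^SO − ½·6·(Σα)² = (6/2)·20.7² = 1285.47.
Deadweight loss = W^SO − W^NE = 898.175.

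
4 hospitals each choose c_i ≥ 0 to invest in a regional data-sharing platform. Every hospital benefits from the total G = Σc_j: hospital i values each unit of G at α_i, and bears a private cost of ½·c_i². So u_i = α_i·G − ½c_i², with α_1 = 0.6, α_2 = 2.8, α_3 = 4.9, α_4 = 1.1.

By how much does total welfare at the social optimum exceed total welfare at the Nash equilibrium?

Hospital i's FOC: ∂u_i/∂c_i = α_i − c_i = 0, so c_i* = α_i.
NE contributions = (0.6, 2.8, 4.9, 1.1); G = 9.4.
W^NE = (Σα)·G − ½Σα_i² = 9.4² − ½·33.42 = 71.65.
Planner sets c_i = Σα_j = 9.4 for every i, so G^SO = 4·9.4 = 37.6.
W^SO = (Σα)·G^SO − ½·4·(Σα)² = (4/2)·9.4² = 176.72.
Deadweight loss = W^SO − W^NE = 105.07.

105.07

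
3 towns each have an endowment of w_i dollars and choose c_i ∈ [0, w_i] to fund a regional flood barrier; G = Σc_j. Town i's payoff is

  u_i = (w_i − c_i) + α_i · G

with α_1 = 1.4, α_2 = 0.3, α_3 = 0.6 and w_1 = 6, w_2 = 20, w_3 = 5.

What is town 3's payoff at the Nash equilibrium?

∂u_i/∂c_i = α_i − 1, so town i contributes w_i if α_i > 1, else 0.
α_i > 1 for i ∈ {1}; NE contributions (6, 0, 0), G = 6.
u_3 = (5 − 0) + 0.6·6 = 8.6.

8.6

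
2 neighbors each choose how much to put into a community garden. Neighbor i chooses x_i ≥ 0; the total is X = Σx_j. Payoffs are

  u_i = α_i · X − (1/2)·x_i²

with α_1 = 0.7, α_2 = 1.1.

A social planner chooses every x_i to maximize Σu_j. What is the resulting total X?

Planner FOC: ∂(Σu_j)/∂x_i = (Σα_j) − x_i = 0, so x_i^SO = Σα_j = 1.8 for every i; X^SO = 3.6.

3.6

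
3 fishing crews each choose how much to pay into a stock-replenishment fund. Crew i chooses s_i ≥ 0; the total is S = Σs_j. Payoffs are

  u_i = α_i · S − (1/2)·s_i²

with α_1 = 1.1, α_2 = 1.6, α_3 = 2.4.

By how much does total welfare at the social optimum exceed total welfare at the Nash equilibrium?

17.77

Crew i's FOC: ∂u_i/∂s_i = α_i − s_i = 0, so s_i* = α_i.
NE contributions = (1.1, 1.6, 2.4); S = 5.1.
W^NE = (Σα)·S − ½Σα_i² = 5.1² − ½·9.53 = 21.245.
Planner sets s_i = Σα_j = 5.1 for every i, so S^SO = 3·5.1 = 15.3.
W^SO = (Σα)·S^SO − ½·3·(Σα)² = (3/2)·5.1² = 39.015.
Deadweight loss = W^SO − W^NE = 17.77.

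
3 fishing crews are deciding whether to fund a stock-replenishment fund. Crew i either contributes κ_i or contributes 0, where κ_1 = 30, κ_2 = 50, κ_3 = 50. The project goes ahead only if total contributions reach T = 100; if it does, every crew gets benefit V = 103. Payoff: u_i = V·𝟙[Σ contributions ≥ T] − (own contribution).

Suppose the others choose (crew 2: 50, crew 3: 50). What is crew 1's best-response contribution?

0

Others' total = 100 ≥ 100; contributing adds cost 30 for no extra benefit.
Best response: 0.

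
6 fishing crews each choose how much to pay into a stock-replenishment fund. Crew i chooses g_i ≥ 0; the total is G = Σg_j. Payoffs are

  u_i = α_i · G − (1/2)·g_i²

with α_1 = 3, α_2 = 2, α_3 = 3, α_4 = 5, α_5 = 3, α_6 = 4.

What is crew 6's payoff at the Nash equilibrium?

72

Crew i's FOC: ∂u_i/∂g_i = α_i − g_i = 0, so g_i* = α_i.
NE contributions = (3, 2, 3, 5, 3, 4); G = 20.
u_6 = α_6·G − ½·(g_6)² = 4·20 − ½·4² = 72.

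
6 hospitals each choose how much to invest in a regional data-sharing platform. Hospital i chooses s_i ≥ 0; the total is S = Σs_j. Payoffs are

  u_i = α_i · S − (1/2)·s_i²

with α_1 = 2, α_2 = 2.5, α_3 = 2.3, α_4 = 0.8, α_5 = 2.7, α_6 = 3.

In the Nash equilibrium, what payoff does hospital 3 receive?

Hospital i's FOC: ∂u_i/∂s_i = α_i − s_i = 0, so s_i* = α_i.
NE contributions = (2, 2.5, 2.3, 0.8, 2.7, 3); S = 13.3.
u_3 = α_3·S − ½·(s_3)² = 2.3·13.3 − ½·2.3² = 27.945.

27.945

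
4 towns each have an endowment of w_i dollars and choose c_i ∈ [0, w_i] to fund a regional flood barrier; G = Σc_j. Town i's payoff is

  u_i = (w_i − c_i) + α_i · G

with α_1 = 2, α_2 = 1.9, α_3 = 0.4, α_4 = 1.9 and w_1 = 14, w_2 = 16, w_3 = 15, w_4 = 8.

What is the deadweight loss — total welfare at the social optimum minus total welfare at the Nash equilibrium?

78

∂u_i/∂c_i = α_i − 1, so town i contributes w_i if α_i > 1, else 0.
α_i > 1 for i ∈ {1, 2, 4}; NE contributions (14, 16, 0, 8), G = 38.
W^NE = Σw_i − G^NE + (Σα_i)·G^NE = 53 + 5.2·38 = 250.6.
Planner: ∂(Σu_j)/∂c_i = Σα_j − 1 = 5.2 > 0, so everyone contributes w_i; G^SO = 53, W^SO = 53 + 5.2·53 = 328.6.
Deadweight loss = 78.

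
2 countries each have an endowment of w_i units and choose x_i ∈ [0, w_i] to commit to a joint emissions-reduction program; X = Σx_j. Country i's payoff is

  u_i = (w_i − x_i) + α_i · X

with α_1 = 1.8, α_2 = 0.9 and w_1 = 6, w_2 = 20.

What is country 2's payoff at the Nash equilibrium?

25.4

∂u_i/∂x_i = α_i − 1, so country i contributes w_i if α_i > 1, else 0.
α_i > 1 for i ∈ {1}; NE contributions (6, 0), X = 6.
u_2 = (20 − 0) + 0.9·6 = 25.4.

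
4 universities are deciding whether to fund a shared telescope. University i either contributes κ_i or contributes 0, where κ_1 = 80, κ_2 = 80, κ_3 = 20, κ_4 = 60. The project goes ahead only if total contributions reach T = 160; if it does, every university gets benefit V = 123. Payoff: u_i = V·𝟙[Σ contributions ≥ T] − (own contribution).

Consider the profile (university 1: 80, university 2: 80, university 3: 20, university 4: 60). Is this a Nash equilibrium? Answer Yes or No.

Total = 240 ≥ 160: provided.
University 1 (pledges 80, payoff 43): dropping to 0 → total 160, payoff 123. Profitable deviation.

No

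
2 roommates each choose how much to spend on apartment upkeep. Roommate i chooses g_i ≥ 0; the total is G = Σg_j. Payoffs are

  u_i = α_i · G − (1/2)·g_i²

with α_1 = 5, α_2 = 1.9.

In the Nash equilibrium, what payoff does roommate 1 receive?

Roommate i's FOC: ∂u_i/∂g_i = α_i − g_i = 0, so g_i* = α_i.
NE contributions = (5, 1.9); G = 6.9.
u_1 = α_1·G − ½·(g_1)² = 5·6.9 − ½·5² = 22.

22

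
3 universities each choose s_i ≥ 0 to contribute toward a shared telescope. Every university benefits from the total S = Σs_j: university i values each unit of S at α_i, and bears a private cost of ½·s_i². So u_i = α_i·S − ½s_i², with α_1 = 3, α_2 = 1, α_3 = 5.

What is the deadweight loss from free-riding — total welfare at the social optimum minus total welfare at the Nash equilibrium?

58

University i's FOC: ∂u_i/∂s_i = α_i − s_i = 0, so s_i* = α_i.
NE contributions = (3, 1, 5); S = 9.
W^NE = (Σα)·S − ½Σα_i² = 9² − ½·35 = 63.5.
Planner sets s_i = Σα_j = 9 for every i, so S^SO = 3·9 = 27.
W^SO = (Σα)·S^SO − ½·3·(Σα)² = (3/2)·9² = 121.5.
Deadweight loss = W^SO − W^NE = 58.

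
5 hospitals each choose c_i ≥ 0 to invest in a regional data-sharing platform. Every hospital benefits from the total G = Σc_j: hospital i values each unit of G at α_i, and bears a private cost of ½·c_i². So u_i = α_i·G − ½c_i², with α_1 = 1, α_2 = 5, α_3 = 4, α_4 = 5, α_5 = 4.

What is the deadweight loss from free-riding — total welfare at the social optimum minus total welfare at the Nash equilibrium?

583

Hospital i's FOC: ∂u_i/∂c_i = α_i − c_i = 0, so c_i* = α_i.
NE contributions = (1, 5, 4, 5, 4); G = 19.
W^NE = (Σα)·G − ½Σα_i² = 19² − ½·83 = 319.5.
Planner sets c_i = Σα_j = 19 for every i, so G^SO = 5·19 = 95.
W^SO = (Σα)·G^SO − ½·5·(Σα)² = (5/2)·19² = 902.5.
Deadweight loss = W^SO − W^NE = 583.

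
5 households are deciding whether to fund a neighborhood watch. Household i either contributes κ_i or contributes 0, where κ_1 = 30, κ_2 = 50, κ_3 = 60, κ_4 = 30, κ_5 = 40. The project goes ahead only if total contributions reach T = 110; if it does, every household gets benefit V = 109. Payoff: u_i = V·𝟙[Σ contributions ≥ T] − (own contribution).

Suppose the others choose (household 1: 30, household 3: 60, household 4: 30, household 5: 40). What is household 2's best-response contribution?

0

Others' total = 160 ≥ 110; contributing adds cost 50 for no extra benefit.
Best response: 0.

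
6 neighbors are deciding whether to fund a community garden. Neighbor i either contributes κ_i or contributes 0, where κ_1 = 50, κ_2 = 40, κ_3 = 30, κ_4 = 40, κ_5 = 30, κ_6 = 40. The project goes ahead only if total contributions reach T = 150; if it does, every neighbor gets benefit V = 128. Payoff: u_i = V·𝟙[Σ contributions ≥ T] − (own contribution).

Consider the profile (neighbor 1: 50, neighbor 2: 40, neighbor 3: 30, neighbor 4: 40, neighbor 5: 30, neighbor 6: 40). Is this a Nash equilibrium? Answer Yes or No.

Total = 230 ≥ 150: provided.
Neighbor 1 (pledges 50, payoff 78): dropping to 0 → total 180, payoff 128. Profitable deviation.

No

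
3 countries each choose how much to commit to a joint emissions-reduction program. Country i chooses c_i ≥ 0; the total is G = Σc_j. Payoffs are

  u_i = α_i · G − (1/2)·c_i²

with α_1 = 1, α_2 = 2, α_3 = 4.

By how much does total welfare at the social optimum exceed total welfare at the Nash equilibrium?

35

Country i's FOC: ∂u_i/∂c_i = α_i − c_i = 0, so c_i* = α_i.
NE contributions = (1, 2, 4); G = 7.
W^NE = (Σα)·G − ½Σα_i² = 7² − ½·21 = 38.5.
Planner sets c_i = Σα_j = 7 for every i, so G^SO = 3·7 = 21.
W^SO = (Σα)·G^SO − ½·3·(Σα)² = (3/2)·7² = 73.5.
Deadweight loss = W^SO − W^NE = 35.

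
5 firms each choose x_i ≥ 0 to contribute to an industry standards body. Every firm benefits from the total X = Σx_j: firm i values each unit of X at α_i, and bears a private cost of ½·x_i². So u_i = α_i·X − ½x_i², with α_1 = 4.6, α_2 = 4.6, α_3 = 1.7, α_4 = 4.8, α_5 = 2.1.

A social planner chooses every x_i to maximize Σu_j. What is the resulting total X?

Planner FOC: ∂(Σu_j)/∂x_i = (Σα_j) − x_i = 0, so x_i^SO = Σα_j = 17.8 for every i; X^SO = 89.

89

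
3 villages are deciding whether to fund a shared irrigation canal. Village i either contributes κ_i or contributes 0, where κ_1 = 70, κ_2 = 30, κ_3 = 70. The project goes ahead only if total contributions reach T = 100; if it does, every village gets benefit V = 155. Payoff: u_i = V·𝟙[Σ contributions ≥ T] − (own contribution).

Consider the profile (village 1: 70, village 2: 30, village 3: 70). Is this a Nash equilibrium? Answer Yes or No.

No

Total = 170 ≥ 100: provided.
Village 1 (pledges 70, payoff 85): dropping to 0 → total 100, payoff 155. Profitable deviation.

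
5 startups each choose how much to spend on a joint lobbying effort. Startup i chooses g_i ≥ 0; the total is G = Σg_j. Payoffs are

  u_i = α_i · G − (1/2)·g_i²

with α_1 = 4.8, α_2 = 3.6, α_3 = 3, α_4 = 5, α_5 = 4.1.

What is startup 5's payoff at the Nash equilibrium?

75.645

Startup i's FOC: ∂u_i/∂g_i = α_i − g_i = 0, so g_i* = α_i.
NE contributions = (4.8, 3.6, 3, 5, 4.1); G = 20.5.
u_5 = α_5·G − ½·(g_5)² = 4.1·20.5 − ½·4.1² = 75.645.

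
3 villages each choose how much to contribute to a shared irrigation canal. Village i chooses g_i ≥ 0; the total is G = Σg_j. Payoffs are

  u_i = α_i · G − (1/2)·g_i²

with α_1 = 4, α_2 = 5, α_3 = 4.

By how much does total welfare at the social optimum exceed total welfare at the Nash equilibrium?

Village i's FOC: ∂u_i/∂g_i = α_i − g_i = 0, so g_i* = α_i.
NE contributions = (4, 5, 4); G = 13.
W^NE = (Σα)·G − ½Σα_i² = 13² − ½·57 = 140.5.
Planner sets g_i = Σα_j = 13 for every i, so G^SO = 3·13 = 39.
W^SO = (Σα)·G^SO − ½·3·(Σα)² = (3/2)·13² = 253.5.
Deadweight loss = W^SO − W^NE = 113.

113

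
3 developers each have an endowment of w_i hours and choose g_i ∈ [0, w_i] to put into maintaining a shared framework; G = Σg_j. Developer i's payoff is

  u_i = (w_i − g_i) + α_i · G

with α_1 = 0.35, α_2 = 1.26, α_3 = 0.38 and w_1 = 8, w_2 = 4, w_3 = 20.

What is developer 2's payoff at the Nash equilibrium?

5.04

∂u_i/∂g_i = α_i − 1, so developer i contributes w_i if α_i > 1, else 0.
α_i > 1 for i ∈ {2}; NE contributions (0, 4, 0), G = 4.
u_2 = (4 − 4) + 1.26·4 = 5.04.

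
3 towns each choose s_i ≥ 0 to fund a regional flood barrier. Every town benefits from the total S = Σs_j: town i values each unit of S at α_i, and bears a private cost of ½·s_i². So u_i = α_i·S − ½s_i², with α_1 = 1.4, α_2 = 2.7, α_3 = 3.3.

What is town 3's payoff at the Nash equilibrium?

18.975

Town i's FOC: ∂u_i/∂s_i = α_i − s_i = 0, so s_i* = α_i.
NE contributions = (1.4, 2.7, 3.3); S = 7.4.
u_3 = α_3·S − ½·(s_3)² = 3.3·7.4 − ½·3.3² = 18.975.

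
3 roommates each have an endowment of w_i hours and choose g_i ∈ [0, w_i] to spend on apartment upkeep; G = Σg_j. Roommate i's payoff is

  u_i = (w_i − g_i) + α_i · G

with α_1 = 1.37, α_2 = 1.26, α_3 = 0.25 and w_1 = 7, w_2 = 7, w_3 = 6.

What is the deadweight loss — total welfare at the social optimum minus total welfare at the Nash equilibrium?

11.28

∂u_i/∂g_i = α_i − 1, so roommate i contributes w_i if α_i > 1, else 0.
α_i > 1 for i ∈ {1, 2}; NE contributions (7, 7, 0), G = 14.
W^NE = Σw_i − G^NE + (Σα_i)·G^NE = 20 + 1.88·14 = 46.32.
Planner: ∂(Σu_j)/∂g_i = Σα_j − 1 = 1.88 > 0, so everyone contributes w_i; G^SO = 20, W^SO = 20 + 1.88·20 = 57.6.
Deadweight loss = 11.28.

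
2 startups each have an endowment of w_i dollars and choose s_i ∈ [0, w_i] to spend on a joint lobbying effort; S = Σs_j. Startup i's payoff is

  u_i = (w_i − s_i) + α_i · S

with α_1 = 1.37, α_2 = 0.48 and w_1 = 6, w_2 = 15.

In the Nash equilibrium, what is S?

∂u_i/∂s_i = α_i − 1, so startup i contributes w_i if α_i > 1, else 0.
α_i > 1 for i ∈ {1}; NE contributions (6, 0), S = 6.

6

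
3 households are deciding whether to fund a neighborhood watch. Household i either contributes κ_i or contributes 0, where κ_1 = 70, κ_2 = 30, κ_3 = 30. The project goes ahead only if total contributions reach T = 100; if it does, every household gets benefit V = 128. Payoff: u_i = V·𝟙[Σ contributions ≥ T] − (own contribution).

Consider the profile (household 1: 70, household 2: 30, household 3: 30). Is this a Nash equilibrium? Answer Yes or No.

No

Total = 130 ≥ 100: provided.
Household 1 (pledges 70, payoff 58): dropping to 0 → total 60, payoff 0. No gain.
Household 2 (pledges 30, payoff 98): dropping to 0 → total 100, payoff 128. Profitable deviation.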